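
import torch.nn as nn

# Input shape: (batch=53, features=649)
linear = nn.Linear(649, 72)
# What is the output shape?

Input shape: (53, 649)
Output shape: (53, 72)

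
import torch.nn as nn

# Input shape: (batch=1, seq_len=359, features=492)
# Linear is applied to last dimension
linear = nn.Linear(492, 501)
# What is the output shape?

Input shape: (1, 359, 492)
Output shape: (1, 359, 501)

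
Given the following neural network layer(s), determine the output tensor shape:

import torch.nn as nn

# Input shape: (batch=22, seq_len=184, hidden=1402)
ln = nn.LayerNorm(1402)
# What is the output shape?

Input shape: (22, 184, 1402)
Output shape: (22, 184, 1402)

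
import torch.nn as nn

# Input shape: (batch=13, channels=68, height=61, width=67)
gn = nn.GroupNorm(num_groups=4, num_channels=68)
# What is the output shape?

Input shape: (13, 68, 61, 67)
Output shape: (13, 68, 61, 67)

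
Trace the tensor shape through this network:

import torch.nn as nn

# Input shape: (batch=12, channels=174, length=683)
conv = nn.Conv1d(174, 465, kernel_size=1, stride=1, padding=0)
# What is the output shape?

Input shape: (12, 174, 683)
Output shape: (12, 465, 683)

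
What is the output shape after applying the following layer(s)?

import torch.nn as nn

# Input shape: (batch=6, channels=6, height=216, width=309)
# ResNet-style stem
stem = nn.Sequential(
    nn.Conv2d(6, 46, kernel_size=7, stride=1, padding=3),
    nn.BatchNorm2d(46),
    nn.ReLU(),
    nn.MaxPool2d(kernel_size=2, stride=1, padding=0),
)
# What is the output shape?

Input shape: (6, 6, 216, 309)
  -> after Conv2d 7x7 stride=1: (6, 46, 216, 309)
Output shape: (6, 46, 215, 308)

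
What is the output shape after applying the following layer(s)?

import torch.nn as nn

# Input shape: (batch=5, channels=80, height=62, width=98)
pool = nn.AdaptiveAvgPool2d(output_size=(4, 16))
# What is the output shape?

Input shape: (5, 80, 62, 98)
Output shape: (5, 80, 4, 16)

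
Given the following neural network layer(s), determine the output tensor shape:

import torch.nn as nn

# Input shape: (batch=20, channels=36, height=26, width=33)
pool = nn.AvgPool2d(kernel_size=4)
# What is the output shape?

Input shape: (20, 36, 26, 33)
Output shape: (20, 36, 6, 8)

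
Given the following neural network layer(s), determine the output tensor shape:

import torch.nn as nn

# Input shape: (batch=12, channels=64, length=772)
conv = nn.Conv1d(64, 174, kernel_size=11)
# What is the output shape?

Input shape: (12, 64, 772)
Output shape: (12, 174, 762)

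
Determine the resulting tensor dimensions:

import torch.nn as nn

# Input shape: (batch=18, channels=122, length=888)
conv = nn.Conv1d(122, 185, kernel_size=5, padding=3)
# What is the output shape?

Input shape: (18, 122, 888)
Output shape: (18, 185, 890)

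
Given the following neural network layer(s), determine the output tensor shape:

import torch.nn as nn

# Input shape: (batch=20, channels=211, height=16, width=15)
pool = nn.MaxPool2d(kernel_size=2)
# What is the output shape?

Input shape: (20, 211, 16, 15)
Output shape: (20, 211, 8, 7)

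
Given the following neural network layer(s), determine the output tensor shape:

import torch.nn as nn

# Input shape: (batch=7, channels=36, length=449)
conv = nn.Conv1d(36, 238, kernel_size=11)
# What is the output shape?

Input shape: (7, 36, 449)
Output shape: (7, 238, 439)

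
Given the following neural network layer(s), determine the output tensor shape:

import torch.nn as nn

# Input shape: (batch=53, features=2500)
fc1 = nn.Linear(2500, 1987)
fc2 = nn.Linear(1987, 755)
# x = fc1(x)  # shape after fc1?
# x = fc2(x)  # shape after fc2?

Input shape: (53, 2500)
  -> after fc1: (53, 1987)
Output shape: (53, 755)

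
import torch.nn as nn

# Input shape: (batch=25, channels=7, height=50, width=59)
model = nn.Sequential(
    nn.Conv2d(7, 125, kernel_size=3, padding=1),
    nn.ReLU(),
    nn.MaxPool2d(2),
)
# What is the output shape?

Input shape: (25, 7, 50, 59)
  -> after Conv2d: (25, 125, 50, 59)
  -> after ReLU: (25, 125, 50, 59)
Output shape: (25, 125, 25, 29)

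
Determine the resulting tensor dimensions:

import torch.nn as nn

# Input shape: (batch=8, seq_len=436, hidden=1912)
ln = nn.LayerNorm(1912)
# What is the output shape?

Input shape: (8, 436, 1912)
Output shape: (8, 436, 1912)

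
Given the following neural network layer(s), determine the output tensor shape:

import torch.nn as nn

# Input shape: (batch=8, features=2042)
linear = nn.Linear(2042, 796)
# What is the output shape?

Input shape: (8, 2042)
Output shape: (8, 796)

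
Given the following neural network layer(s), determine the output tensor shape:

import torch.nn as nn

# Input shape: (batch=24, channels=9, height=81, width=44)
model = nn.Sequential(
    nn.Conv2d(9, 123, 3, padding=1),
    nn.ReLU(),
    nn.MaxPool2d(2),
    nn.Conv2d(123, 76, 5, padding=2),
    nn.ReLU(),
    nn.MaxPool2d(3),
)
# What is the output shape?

Input shape: (24, 9, 81, 44)
  -> after first Conv2d: (24, 123, 81, 44)
  -> after first MaxPool2d: (24, 123, 40, 22)
  -> after second Conv2d: (24, 76, 40, 22)
Output shape: (24, 76, 13, 7)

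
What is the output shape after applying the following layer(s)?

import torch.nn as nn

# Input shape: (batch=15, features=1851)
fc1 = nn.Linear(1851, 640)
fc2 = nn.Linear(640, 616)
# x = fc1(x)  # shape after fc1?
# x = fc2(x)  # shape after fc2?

Input shape: (15, 1851)
  -> after fc1: (15, 640)
Output shape: (15, 616)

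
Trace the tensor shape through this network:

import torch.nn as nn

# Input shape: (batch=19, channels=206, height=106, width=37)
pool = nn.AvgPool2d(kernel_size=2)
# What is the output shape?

Input shape: (19, 206, 106, 37)
Output shape: (19, 206, 53, 18)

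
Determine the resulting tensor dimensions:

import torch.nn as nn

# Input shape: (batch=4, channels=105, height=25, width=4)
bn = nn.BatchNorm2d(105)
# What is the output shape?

Input shape: (4, 105, 25, 4)
Output shape: (4, 105, 25, 4)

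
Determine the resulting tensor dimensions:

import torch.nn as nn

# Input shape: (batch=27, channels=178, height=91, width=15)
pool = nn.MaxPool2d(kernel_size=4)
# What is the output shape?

Input shape: (27, 178, 91, 15)
Output shape: (27, 178, 22, 3)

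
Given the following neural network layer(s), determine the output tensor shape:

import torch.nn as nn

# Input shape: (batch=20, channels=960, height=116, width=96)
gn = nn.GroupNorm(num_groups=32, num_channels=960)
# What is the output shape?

Input shape: (20, 960, 116, 96)
Output shape: (20, 960, 116, 96)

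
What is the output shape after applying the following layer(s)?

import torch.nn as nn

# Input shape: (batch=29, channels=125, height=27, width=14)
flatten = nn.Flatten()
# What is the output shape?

Input shape: (29, 125, 27, 14)
Output shape: (29, 47250)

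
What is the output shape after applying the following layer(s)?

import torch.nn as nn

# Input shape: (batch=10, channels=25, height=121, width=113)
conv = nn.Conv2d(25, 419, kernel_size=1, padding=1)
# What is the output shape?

Input shape: (10, 25, 121, 113)
Output shape: (10, 419, 123, 115)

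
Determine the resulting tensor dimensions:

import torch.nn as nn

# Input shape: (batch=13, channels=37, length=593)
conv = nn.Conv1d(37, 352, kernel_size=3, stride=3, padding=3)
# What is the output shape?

Input shape: (13, 37, 593)
Output shape: (13, 352, 199)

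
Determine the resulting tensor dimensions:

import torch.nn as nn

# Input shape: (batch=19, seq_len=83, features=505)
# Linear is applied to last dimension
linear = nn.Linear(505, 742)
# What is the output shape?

Input shape: (19, 83, 505)
Output shape: (19, 83, 742)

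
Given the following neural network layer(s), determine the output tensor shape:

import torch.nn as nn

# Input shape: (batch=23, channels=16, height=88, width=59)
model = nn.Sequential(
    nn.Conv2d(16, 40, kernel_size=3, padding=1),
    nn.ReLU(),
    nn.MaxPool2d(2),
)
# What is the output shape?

Input shape: (23, 16, 88, 59)
  -> after Conv2d: (23, 40, 88, 59)
  -> after ReLU: (23, 40, 88, 59)
Output shape: (23, 40, 44, 29)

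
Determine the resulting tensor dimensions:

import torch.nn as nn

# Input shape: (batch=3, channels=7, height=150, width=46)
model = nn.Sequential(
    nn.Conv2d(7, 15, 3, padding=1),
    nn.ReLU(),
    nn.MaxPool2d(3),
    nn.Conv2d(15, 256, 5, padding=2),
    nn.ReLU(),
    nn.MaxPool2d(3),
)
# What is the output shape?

Input shape: (3, 7, 150, 46)
  -> after first Conv2d: (3, 15, 150, 46)
  -> after first MaxPool2d: (3, 15, 50, 15)
  -> after second Conv2d: (3, 256, 50, 15)
Output shape: (3, 256, 16, 5)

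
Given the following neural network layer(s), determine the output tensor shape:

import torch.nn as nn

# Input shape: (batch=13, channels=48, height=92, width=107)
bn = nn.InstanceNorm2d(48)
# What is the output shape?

Input shape: (13, 48, 92, 107)
Output shape: (13, 48, 92, 107)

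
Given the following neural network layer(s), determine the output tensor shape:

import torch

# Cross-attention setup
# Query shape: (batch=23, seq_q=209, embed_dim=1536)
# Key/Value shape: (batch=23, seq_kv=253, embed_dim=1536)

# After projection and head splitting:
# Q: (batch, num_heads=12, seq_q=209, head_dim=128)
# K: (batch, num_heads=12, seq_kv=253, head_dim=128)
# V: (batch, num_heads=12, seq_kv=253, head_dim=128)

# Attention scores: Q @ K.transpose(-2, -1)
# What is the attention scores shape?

Input shape: (23, 209, 1536)
Output shape: (23, 12, 209, 253)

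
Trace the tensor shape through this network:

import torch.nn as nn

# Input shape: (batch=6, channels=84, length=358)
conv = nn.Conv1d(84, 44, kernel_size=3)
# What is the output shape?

Input shape: (6, 84, 358)
Output shape: (6, 44, 356)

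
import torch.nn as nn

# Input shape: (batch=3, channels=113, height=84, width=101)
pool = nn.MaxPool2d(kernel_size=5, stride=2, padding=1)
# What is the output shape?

Input shape: (3, 113, 84, 101)
Output shape: (3, 113, 41, 50)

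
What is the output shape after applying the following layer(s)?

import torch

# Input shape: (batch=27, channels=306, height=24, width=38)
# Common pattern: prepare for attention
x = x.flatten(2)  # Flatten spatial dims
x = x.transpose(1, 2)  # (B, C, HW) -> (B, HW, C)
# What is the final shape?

Input shape: (27, 306, 24, 38)
  -> after flatten(2): (27, 306, 912)
Output shape: (27, 912, 306)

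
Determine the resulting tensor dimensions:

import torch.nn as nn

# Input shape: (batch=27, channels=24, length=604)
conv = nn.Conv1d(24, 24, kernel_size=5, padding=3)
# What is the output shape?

Input shape: (27, 24, 604)
Output shape: (27, 24, 606)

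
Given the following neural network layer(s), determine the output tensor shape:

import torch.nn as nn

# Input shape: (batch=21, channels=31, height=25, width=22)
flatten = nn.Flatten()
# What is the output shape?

Input shape: (21, 31, 25, 22)
Output shape: (21, 17050)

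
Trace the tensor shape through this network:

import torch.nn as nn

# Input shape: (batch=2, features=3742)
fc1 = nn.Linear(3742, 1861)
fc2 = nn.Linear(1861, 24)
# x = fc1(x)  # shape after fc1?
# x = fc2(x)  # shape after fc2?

Input shape: (2, 3742)
  -> after fc1: (2, 1861)
Output shape: (2, 24)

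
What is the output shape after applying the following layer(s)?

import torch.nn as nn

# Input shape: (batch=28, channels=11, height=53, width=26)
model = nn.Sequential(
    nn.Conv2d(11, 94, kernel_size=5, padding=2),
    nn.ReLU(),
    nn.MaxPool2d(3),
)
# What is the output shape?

Input shape: (28, 11, 53, 26)
  -> after Conv2d: (28, 94, 53, 26)
  -> after ReLU: (28, 94, 53, 26)
Output shape: (28, 94, 17, 8)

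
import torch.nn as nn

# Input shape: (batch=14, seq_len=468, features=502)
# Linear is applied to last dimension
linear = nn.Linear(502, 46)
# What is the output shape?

Input shape: (14, 468, 502)
Output shape: (14, 468, 46)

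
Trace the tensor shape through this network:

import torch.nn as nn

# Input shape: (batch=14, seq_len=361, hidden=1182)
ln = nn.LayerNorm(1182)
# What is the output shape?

Input shape: (14, 361, 1182)
Output shape: (14, 361, 1182)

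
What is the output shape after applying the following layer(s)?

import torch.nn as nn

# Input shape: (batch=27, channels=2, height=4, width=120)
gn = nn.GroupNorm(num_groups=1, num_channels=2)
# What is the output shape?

Input shape: (27, 2, 4, 120)
Output shape: (27, 2, 4, 120)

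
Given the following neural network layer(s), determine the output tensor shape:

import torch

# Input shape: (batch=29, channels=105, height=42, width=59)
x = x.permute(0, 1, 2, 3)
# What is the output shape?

Input shape: (29, 105, 42, 59)
Output shape: (29, 105, 42, 59)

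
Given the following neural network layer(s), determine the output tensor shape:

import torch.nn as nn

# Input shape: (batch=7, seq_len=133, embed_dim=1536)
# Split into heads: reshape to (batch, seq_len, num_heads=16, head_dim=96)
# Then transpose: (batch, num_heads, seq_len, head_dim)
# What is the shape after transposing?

Input shape: (7, 133, 1536)
  -> after reshape: (7, 133, 16, 96)
Output shape: (7, 16, 133, 96)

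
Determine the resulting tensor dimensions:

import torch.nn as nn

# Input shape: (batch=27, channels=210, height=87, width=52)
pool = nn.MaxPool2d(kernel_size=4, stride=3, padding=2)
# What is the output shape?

Input shape: (27, 210, 87, 52)
Output shape: (27, 210, 30, 18)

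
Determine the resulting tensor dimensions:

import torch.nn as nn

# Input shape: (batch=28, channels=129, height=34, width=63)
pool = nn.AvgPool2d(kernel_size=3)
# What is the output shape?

Input shape: (28, 129, 34, 63)
Output shape: (28, 129, 11, 21)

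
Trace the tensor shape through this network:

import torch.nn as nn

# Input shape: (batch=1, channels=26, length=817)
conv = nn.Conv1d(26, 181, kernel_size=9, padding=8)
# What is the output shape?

Input shape: (1, 26, 817)
Output shape: (1, 181, 825)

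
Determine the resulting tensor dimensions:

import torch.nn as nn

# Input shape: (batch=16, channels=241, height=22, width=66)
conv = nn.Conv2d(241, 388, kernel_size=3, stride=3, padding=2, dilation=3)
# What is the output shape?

Input shape: (16, 241, 22, 66)
Output shape: (16, 388, 7, 22)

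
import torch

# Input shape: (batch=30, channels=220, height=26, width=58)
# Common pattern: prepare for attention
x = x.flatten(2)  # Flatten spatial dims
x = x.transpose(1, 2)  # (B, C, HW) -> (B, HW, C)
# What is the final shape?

Input shape: (30, 220, 26, 58)
  -> after flatten(2): (30, 220, 1508)
Output shape: (30, 1508, 220)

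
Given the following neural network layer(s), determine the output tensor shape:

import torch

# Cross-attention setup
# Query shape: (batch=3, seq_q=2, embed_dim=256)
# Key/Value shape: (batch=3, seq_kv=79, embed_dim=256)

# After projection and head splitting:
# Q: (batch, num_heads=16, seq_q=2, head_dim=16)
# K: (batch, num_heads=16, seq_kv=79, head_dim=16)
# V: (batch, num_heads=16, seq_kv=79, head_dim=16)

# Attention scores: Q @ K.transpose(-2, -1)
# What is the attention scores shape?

Input shape: (3, 2, 256)
Output shape: (3, 16, 2, 79)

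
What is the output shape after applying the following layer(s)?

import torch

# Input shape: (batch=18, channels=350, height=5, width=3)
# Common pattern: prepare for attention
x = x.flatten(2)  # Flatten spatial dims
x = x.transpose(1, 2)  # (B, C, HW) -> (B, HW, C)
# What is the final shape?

Input shape: (18, 350, 5, 3)
  -> after flatten(2): (18, 350, 15)
Output shape: (18, 15, 350)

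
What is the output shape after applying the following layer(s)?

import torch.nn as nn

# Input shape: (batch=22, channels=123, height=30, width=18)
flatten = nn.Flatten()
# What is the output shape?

Input shape: (22, 123, 30, 18)
Output shape: (22, 66420)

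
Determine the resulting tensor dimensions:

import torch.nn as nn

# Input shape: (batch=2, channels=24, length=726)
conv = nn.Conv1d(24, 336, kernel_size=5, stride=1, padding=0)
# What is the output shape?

Input shape: (2, 24, 726)
Output shape: (2, 336, 722)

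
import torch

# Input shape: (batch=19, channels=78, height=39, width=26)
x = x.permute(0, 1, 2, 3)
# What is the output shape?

Input shape: (19, 78, 39, 26)
Output shape: (19, 78, 39, 26)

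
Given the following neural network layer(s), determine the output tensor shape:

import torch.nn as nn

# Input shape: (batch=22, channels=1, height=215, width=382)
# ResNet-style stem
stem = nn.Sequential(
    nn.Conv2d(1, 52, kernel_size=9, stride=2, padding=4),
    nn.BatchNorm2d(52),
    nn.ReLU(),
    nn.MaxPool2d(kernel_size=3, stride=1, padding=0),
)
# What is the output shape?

Input shape: (22, 1, 215, 382)
  -> after Conv2d 9x9 stride=2: (22, 52, 108, 191)
Output shape: (22, 52, 106, 189)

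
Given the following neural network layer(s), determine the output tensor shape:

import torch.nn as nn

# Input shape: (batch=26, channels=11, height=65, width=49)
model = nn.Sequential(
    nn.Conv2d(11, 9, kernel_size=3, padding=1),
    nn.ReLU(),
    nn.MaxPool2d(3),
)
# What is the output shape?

Input shape: (26, 11, 65, 49)
  -> after Conv2d: (26, 9, 65, 49)
  -> after ReLU: (26, 9, 65, 49)
Output shape: (26, 9, 21, 16)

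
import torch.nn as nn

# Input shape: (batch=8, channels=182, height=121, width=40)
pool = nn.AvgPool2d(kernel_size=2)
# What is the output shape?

Input shape: (8, 182, 121, 40)
Output shape: (8, 182, 60, 20)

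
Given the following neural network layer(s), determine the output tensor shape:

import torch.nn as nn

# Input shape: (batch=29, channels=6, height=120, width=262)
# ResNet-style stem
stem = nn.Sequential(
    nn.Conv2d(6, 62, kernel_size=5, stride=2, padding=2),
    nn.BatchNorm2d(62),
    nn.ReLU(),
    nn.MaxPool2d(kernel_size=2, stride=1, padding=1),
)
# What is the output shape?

Input shape: (29, 6, 120, 262)
  -> after Conv2d 5x5 stride=2: (29, 62, 60, 131)
Output shape: (29, 62, 61, 132)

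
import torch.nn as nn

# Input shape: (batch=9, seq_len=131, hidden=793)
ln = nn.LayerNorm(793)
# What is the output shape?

Input shape: (9, 131, 793)
Output shape: (9, 131, 793)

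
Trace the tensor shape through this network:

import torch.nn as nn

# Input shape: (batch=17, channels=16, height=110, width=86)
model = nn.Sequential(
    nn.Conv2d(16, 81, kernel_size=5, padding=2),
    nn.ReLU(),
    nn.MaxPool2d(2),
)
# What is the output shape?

Input shape: (17, 16, 110, 86)
  -> after Conv2d: (17, 81, 110, 86)
  -> after ReLU: (17, 81, 110, 86)
Output shape: (17, 81, 55, 43)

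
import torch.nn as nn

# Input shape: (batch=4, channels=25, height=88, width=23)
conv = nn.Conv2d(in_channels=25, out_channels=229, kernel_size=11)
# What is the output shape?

Input shape: (4, 25, 88, 23)
Output shape: (4, 229, 78, 13)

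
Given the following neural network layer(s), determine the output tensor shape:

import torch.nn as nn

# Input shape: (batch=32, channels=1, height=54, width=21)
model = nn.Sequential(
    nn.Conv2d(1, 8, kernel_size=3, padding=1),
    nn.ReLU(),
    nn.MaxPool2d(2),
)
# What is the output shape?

Input shape: (32, 1, 54, 21)
  -> after Conv2d: (32, 8, 54, 21)
  -> after ReLU: (32, 8, 54, 21)
Output shape: (32, 8, 27, 10)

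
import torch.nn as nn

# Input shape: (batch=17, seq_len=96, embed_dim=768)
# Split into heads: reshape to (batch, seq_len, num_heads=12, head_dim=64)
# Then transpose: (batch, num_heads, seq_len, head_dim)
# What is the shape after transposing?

Input shape: (17, 96, 768)
  -> after reshape: (17, 96, 12, 64)
Output shape: (17, 12, 96, 64)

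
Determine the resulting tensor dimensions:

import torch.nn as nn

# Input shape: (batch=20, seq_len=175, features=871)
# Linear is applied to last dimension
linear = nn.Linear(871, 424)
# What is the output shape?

Input shape: (20, 175, 871)
Output shape: (20, 175, 424)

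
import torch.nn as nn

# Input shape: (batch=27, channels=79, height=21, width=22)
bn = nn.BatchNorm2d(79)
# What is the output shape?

Input shape: (27, 79, 21, 22)
Output shape: (27, 79, 21, 22)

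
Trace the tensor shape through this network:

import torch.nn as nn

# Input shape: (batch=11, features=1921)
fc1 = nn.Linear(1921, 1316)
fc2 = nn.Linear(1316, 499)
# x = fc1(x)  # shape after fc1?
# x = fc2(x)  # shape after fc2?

Input shape: (11, 1921)
  -> after fc1: (11, 1316)
Output shape: (11, 499)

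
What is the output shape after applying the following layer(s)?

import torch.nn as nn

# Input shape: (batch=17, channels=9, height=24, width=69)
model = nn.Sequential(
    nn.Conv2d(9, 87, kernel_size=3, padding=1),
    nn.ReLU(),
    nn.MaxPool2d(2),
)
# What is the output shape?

Input shape: (17, 9, 24, 69)
  -> after Conv2d: (17, 87, 24, 69)
  -> after ReLU: (17, 87, 24, 69)
Output shape: (17, 87, 12, 34)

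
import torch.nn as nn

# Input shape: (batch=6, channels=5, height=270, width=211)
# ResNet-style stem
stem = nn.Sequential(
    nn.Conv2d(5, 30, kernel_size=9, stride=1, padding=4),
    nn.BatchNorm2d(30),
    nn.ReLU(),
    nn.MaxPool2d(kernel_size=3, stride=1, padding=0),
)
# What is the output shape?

Input shape: (6, 5, 270, 211)
  -> after Conv2d 9x9 stride=1: (6, 30, 270, 211)
Output shape: (6, 30, 268, 209)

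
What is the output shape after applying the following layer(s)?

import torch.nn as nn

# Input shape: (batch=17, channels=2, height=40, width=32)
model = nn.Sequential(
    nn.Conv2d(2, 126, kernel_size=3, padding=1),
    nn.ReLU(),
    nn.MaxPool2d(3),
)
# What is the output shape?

Input shape: (17, 2, 40, 32)
  -> after Conv2d: (17, 126, 40, 32)
  -> after ReLU: (17, 126, 40, 32)
Output shape: (17, 126, 13, 10)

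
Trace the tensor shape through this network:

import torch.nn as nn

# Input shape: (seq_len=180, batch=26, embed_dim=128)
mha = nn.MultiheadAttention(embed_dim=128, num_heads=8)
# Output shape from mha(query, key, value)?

Input shape: (180, 26, 128)
Output shape: (180, 26, 128)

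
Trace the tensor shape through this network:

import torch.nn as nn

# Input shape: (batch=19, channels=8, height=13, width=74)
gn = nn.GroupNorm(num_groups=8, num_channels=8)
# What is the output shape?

Input shape: (19, 8, 13, 74)
Output shape: (19, 8, 13, 74)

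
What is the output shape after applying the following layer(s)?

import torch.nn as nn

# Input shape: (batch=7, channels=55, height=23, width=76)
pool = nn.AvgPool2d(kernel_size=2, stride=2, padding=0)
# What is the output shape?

Input shape: (7, 55, 23, 76)
Output shape: (7, 55, 11, 38)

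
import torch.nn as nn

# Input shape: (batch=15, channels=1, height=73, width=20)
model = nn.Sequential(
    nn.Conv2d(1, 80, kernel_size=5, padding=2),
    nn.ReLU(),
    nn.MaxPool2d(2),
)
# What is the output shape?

Input shape: (15, 1, 73, 20)
  -> after Conv2d: (15, 80, 73, 20)
  -> after ReLU: (15, 80, 73, 20)
Output shape: (15, 80, 36, 10)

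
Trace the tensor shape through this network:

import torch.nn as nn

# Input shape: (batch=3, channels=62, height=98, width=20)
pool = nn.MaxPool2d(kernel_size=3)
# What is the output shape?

Input shape: (3, 62, 98, 20)
Output shape: (3, 62, 32, 6)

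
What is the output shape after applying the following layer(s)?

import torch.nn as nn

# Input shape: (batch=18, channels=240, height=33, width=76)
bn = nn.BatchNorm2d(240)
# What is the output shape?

Input shape: (18, 240, 33, 76)
Output shape: (18, 240, 33, 76)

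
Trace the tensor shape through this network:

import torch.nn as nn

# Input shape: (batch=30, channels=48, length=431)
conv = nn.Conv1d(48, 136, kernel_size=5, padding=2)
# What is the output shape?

Input shape: (30, 48, 431)
Output shape: (30, 136, 431)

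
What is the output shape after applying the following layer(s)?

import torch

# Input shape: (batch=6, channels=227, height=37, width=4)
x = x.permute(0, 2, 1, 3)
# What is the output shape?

Input shape: (6, 227, 37, 4)
Output shape: (6, 37, 227, 4)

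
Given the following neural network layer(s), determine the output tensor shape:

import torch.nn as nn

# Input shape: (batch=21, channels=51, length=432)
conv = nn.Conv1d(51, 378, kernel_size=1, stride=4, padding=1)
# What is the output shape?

Input shape: (21, 51, 432)
Output shape: (21, 378, 109)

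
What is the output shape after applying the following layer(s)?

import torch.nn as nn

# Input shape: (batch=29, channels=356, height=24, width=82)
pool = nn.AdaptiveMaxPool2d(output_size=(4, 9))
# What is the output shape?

Input shape: (29, 356, 24, 82)
Output shape: (29, 356, 4, 9)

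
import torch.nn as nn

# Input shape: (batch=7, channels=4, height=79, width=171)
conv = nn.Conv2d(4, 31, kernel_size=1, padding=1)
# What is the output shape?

Input shape: (7, 4, 79, 171)
Output shape: (7, 31, 81, 173)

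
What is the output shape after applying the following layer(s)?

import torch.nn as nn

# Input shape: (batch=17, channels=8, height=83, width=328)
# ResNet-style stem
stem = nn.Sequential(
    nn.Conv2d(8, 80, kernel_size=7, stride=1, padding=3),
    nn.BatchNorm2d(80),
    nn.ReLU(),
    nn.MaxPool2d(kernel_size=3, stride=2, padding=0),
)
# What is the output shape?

Input shape: (17, 8, 83, 328)
  -> after Conv2d 7x7 stride=1: (17, 80, 83, 328)
Output shape: (17, 80, 41, 163)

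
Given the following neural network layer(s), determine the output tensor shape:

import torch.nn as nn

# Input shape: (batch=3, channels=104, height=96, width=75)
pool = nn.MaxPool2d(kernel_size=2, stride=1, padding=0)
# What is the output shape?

Input shape: (3, 104, 96, 75)
Output shape: (3, 104, 95, 74)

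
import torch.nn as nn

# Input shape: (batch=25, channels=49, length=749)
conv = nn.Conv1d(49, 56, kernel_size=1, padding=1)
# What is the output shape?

Input shape: (25, 49, 749)
Output shape: (25, 56, 751)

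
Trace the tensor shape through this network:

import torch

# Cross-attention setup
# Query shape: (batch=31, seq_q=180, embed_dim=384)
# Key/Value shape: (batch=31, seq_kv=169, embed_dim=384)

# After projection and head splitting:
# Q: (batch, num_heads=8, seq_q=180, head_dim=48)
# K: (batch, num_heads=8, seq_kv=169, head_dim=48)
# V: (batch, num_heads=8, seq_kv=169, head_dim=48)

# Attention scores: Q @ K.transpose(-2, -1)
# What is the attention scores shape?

Input shape: (31, 180, 384)
Output shape: (31, 8, 180, 169)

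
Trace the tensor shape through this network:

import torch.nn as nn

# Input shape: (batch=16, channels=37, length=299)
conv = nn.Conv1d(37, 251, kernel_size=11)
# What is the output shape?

Input shape: (16, 37, 299)
Output shape: (16, 251, 289)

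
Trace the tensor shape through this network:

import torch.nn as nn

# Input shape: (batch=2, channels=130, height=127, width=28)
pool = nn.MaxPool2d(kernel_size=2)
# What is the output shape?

Input shape: (2, 130, 127, 28)
Output shape: (2, 130, 63, 14)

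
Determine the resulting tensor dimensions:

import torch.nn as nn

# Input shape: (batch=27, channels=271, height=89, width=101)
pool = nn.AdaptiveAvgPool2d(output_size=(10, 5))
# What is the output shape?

Input shape: (27, 271, 89, 101)
Output shape: (27, 271, 10, 5)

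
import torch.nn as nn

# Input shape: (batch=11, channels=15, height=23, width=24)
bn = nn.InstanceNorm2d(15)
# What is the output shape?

Input shape: (11, 15, 23, 24)
Output shape: (11, 15, 23, 24)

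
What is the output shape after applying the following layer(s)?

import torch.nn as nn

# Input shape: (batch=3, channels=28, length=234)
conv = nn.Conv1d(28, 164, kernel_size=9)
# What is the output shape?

Input shape: (3, 28, 234)
Output shape: (3, 164, 226)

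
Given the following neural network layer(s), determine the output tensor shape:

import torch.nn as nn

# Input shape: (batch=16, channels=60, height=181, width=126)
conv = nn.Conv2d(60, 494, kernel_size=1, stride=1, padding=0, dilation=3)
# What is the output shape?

Input shape: (16, 60, 181, 126)
Output shape: (16, 494, 181, 126)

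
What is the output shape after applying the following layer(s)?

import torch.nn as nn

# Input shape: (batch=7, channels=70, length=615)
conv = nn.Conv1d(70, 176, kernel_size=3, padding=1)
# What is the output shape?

Input shape: (7, 70, 615)
Output shape: (7, 176, 615)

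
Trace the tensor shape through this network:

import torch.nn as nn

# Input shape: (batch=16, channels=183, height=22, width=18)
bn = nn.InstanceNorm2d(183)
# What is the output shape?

Input shape: (16, 183, 22, 18)
Output shape: (16, 183, 22, 18)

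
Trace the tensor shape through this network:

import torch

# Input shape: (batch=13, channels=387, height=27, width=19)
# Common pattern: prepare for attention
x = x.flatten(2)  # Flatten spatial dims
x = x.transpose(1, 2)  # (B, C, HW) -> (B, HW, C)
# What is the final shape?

Input shape: (13, 387, 27, 19)
  -> after flatten(2): (13, 387, 513)
Output shape: (13, 513, 387)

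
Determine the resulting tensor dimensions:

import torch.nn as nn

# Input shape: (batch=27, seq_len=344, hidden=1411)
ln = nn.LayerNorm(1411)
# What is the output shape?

Input shape: (27, 344, 1411)
Output shape: (27, 344, 1411)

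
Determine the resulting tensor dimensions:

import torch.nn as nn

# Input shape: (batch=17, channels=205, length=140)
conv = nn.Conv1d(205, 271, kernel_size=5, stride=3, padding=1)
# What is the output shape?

Input shape: (17, 205, 140)
Output shape: (17, 271, 46)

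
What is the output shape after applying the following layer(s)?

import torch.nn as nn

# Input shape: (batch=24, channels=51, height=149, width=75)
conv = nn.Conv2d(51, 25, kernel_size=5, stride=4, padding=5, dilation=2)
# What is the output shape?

Input shape: (24, 51, 149, 75)
Output shape: (24, 25, 38, 20)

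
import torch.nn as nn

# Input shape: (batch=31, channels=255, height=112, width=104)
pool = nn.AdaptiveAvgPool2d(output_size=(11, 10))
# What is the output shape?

Input shape: (31, 255, 112, 104)
Output shape: (31, 255, 11, 10)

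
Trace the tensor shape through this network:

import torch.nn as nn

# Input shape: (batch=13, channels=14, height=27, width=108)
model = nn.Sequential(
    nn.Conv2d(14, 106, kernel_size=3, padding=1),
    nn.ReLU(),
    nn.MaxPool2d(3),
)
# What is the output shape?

Input shape: (13, 14, 27, 108)
  -> after Conv2d: (13, 106, 27, 108)
  -> after ReLU: (13, 106, 27, 108)
Output shape: (13, 106, 9, 36)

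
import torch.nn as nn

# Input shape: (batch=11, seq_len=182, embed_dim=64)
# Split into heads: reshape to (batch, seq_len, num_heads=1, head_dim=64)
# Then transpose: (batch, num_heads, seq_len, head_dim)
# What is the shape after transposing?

Input shape: (11, 182, 64)
  -> after reshape: (11, 182, 1, 64)
Output shape: (11, 1, 182, 64)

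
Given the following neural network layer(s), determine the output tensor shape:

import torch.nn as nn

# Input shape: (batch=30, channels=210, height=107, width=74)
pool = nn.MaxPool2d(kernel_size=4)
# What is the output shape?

Input shape: (30, 210, 107, 74)
Output shape: (30, 210, 26, 18)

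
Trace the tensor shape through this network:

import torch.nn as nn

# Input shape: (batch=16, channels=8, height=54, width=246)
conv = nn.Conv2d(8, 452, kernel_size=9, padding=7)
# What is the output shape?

Input shape: (16, 8, 54, 246)
Output shape: (16, 452, 60, 252)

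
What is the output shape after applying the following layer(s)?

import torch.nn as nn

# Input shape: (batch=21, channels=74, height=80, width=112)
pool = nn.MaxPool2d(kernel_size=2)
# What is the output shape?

Input shape: (21, 74, 80, 112)
Output shape: (21, 74, 40, 56)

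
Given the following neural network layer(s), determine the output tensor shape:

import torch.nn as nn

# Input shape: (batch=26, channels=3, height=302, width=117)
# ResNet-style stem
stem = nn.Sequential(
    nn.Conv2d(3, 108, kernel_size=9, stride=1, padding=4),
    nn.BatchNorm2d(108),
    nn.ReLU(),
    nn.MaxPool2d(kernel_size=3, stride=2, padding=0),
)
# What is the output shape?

Input shape: (26, 3, 302, 117)
  -> after Conv2d 9x9 stride=1: (26, 108, 302, 117)
Output shape: (26, 108, 150, 58)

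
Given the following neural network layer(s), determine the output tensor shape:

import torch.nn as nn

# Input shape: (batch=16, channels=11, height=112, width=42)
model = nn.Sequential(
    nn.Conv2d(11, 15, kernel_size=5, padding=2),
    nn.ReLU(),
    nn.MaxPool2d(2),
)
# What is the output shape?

Input shape: (16, 11, 112, 42)
  -> after Conv2d: (16, 15, 112, 42)
  -> after ReLU: (16, 15, 112, 42)
Output shape: (16, 15, 56, 21)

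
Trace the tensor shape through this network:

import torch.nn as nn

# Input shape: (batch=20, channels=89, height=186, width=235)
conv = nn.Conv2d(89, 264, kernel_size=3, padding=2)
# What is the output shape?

Input shape: (20, 89, 186, 235)
Output shape: (20, 264, 188, 237)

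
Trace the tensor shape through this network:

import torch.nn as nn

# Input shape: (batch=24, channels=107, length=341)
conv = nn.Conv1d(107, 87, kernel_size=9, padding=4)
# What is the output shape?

Input shape: (24, 107, 341)
Output shape: (24, 87, 341)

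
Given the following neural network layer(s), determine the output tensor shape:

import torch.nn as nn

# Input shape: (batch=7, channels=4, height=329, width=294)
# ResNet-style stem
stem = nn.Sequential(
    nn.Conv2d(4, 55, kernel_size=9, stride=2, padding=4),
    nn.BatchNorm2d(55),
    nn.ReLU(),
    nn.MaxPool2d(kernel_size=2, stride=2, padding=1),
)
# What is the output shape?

Input shape: (7, 4, 329, 294)
  -> after Conv2d 9x9 stride=2: (7, 55, 165, 147)
Output shape: (7, 55, 83, 74)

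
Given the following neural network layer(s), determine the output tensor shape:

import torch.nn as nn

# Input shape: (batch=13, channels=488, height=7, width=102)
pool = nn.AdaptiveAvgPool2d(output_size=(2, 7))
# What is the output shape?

Input shape: (13, 488, 7, 102)
Output shape: (13, 488, 2, 7)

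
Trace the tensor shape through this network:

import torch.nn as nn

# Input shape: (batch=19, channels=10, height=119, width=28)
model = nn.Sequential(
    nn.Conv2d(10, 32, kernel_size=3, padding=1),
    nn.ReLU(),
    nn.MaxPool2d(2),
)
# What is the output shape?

Input shape: (19, 10, 119, 28)
  -> after Conv2d: (19, 32, 119, 28)
  -> after ReLU: (19, 32, 119, 28)
Output shape: (19, 32, 59, 14)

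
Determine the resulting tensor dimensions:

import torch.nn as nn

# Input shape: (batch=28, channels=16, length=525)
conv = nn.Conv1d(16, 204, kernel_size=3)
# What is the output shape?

Input shape: (28, 16, 525)
Output shape: (28, 204, 523)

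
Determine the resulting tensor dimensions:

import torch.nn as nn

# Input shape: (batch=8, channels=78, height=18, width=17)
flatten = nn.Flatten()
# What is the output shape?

Input shape: (8, 78, 18, 17)
Output shape: (8, 23868)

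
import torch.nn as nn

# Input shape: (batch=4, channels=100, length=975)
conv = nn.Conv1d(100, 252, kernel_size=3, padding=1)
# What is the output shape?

Input shape: (4, 100, 975)
Output shape: (4, 252, 975)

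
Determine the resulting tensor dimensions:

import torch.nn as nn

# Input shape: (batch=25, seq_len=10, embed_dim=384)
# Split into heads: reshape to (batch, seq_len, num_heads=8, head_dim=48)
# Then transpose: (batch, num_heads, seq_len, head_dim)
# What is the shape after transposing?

Input shape: (25, 10, 384)
  -> after reshape: (25, 10, 8, 48)
Output shape: (25, 8, 10, 48)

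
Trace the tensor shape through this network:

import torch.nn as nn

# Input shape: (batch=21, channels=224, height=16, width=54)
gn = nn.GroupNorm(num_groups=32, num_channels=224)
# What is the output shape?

Input shape: (21, 224, 16, 54)
Output shape: (21, 224, 16, 54)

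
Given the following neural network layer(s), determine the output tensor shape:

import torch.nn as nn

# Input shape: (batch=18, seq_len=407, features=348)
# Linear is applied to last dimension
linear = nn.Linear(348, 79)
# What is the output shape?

Input shape: (18, 407, 348)
Output shape: (18, 407, 79)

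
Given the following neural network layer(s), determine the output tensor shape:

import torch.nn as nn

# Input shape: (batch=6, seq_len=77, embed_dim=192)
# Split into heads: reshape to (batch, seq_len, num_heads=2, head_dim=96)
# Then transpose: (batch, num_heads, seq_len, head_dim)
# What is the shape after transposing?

Input shape: (6, 77, 192)
  -> after reshape: (6, 77, 2, 96)
Output shape: (6, 2, 77, 96)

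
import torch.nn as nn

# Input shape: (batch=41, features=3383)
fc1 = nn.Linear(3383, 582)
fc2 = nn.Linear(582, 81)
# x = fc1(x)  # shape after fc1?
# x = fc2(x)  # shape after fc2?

Input shape: (41, 3383)
  -> after fc1: (41, 582)
Output shape: (41, 81)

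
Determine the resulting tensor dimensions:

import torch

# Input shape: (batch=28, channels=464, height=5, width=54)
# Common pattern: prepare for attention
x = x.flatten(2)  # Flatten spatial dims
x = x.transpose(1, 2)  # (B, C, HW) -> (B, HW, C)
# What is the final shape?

Input shape: (28, 464, 5, 54)
  -> after flatten(2): (28, 464, 270)
Output shape: (28, 270, 464)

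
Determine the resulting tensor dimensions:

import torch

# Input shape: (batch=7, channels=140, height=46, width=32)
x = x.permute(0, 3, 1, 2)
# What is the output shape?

Input shape: (7, 140, 46, 32)
Output shape: (7, 32, 140, 46)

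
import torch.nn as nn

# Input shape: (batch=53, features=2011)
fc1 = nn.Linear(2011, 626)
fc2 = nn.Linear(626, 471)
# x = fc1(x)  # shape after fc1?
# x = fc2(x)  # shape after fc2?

Input shape: (53, 2011)
  -> after fc1: (53, 626)
Output shape: (53, 471)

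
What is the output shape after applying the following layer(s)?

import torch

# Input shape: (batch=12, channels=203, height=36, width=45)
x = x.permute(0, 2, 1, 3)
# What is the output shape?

Input shape: (12, 203, 36, 45)
Output shape: (12, 36, 203, 45)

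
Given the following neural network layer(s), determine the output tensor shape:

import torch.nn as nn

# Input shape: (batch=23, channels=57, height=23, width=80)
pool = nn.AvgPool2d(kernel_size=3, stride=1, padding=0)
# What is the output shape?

Input shape: (23, 57, 23, 80)
Output shape: (23, 57, 21, 78)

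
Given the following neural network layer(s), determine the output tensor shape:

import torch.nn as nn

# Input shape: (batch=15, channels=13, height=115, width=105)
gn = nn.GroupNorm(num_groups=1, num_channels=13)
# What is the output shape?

Input shape: (15, 13, 115, 105)
Output shape: (15, 13, 115, 105)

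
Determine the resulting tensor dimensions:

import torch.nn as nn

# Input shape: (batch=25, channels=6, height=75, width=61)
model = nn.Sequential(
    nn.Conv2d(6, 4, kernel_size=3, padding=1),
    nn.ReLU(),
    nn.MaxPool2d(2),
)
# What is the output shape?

Input shape: (25, 6, 75, 61)
  -> after Conv2d: (25, 4, 75, 61)
  -> after ReLU: (25, 4, 75, 61)
Output shape: (25, 4, 37, 30)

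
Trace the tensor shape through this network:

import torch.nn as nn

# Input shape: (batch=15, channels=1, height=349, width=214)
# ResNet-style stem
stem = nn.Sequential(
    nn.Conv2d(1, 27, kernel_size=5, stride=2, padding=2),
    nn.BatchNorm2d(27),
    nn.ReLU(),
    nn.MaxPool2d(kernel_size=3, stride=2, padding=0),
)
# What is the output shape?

Input shape: (15, 1, 349, 214)
  -> after Conv2d 5x5 stride=2: (15, 27, 175, 107)
Output shape: (15, 27, 87, 53)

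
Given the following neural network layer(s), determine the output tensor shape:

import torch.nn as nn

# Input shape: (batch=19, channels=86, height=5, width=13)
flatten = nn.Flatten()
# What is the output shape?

Input shape: (19, 86, 5, 13)
Output shape: (19, 5590)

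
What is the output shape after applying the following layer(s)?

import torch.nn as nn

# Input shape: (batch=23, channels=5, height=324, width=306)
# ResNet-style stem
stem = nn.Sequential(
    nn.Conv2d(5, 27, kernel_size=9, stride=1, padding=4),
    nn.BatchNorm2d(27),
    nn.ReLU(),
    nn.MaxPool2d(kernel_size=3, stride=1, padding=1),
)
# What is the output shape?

Input shape: (23, 5, 324, 306)
  -> after Conv2d 9x9 stride=1: (23, 27, 324, 306)
Output shape: (23, 27, 324, 306)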